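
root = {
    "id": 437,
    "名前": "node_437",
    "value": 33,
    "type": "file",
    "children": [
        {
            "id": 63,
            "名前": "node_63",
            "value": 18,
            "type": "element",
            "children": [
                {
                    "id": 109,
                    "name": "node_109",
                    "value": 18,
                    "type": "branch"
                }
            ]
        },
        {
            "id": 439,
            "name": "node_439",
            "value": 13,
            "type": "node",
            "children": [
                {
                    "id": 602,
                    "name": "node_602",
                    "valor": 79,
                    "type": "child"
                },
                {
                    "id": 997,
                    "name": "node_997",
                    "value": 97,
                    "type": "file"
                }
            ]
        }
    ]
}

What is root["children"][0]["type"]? "element"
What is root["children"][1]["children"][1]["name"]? "node_997"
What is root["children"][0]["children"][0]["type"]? "branch"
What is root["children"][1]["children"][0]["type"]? "child"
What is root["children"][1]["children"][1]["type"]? "file"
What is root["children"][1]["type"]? "node"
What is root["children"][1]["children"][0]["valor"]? 79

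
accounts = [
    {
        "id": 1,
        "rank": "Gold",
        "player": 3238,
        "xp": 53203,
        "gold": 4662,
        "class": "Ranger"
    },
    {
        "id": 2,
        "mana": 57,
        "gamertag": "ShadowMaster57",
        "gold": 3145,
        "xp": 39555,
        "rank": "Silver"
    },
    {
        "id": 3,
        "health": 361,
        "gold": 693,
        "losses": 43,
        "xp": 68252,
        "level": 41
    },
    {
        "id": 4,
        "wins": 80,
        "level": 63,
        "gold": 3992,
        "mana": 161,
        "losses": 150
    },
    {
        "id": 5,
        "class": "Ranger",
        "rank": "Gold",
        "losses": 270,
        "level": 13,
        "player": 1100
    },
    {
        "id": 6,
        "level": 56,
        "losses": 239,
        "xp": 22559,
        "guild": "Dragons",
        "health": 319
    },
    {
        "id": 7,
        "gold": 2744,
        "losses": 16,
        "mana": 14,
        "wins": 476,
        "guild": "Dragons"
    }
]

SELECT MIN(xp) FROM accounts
22559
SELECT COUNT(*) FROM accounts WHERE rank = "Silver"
1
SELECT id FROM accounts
[1, 2, 3, 4, 5, 6, 7]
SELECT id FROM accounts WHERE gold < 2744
[3]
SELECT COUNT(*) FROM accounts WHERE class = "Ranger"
2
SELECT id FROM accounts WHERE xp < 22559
[]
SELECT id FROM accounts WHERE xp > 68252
[]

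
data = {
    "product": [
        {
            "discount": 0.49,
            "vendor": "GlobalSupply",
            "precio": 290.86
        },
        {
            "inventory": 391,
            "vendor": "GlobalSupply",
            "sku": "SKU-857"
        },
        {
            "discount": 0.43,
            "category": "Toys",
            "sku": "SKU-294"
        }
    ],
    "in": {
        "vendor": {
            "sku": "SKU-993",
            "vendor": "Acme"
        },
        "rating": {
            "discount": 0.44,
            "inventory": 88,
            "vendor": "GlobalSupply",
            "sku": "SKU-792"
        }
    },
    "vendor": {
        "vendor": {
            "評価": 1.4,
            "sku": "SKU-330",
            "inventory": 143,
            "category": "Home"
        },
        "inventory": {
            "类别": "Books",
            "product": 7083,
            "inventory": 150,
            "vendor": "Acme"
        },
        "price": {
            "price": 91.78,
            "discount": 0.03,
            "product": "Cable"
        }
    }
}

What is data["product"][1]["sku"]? "SKU-857"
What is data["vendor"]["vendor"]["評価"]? 1.4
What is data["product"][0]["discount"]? 0.49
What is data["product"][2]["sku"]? "SKU-294"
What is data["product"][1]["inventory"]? 391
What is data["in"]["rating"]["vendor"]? "GlobalSupply"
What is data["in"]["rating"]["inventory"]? 88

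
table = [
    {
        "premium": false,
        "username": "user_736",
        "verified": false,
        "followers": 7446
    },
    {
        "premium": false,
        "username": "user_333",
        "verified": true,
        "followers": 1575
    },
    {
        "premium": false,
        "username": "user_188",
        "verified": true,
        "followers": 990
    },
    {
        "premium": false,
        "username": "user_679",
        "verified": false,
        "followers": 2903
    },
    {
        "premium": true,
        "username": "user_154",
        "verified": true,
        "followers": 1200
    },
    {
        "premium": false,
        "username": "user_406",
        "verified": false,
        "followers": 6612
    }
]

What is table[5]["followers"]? 6612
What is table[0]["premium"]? False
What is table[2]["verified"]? True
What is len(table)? 6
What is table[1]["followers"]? 1575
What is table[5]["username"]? "user_406"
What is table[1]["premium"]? False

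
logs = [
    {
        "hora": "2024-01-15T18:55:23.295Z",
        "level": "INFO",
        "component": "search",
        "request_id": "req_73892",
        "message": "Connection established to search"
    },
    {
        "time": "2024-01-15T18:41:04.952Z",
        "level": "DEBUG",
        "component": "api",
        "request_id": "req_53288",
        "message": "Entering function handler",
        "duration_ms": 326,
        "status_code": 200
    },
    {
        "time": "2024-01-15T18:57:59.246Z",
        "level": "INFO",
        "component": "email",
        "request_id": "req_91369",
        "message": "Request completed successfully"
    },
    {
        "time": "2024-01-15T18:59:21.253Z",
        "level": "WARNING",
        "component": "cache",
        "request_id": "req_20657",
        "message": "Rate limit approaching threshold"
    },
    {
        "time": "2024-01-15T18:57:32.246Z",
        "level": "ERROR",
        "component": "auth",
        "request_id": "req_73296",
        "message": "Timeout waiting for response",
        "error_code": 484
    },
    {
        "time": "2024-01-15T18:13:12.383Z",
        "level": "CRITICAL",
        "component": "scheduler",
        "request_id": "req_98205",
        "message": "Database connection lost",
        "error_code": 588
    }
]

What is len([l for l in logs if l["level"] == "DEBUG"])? 1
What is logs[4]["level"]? "ERROR"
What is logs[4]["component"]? "auth"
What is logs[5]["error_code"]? 588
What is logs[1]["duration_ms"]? 326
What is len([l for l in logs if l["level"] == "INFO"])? 2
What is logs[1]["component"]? "api"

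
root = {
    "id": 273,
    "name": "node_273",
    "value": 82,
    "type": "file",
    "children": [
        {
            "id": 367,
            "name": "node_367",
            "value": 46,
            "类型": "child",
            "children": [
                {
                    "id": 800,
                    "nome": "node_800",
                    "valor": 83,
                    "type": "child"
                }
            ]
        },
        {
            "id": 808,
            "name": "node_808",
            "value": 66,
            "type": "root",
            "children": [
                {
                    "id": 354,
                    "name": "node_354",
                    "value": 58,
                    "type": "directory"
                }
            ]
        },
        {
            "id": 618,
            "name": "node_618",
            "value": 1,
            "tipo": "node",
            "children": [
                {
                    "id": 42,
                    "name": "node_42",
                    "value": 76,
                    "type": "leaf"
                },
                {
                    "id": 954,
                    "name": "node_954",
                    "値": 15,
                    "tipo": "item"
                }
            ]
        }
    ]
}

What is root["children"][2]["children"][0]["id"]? 42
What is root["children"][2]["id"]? 618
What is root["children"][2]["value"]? 1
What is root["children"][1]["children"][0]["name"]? "node_354"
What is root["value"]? 82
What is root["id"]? 273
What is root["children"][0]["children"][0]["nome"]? "node_800"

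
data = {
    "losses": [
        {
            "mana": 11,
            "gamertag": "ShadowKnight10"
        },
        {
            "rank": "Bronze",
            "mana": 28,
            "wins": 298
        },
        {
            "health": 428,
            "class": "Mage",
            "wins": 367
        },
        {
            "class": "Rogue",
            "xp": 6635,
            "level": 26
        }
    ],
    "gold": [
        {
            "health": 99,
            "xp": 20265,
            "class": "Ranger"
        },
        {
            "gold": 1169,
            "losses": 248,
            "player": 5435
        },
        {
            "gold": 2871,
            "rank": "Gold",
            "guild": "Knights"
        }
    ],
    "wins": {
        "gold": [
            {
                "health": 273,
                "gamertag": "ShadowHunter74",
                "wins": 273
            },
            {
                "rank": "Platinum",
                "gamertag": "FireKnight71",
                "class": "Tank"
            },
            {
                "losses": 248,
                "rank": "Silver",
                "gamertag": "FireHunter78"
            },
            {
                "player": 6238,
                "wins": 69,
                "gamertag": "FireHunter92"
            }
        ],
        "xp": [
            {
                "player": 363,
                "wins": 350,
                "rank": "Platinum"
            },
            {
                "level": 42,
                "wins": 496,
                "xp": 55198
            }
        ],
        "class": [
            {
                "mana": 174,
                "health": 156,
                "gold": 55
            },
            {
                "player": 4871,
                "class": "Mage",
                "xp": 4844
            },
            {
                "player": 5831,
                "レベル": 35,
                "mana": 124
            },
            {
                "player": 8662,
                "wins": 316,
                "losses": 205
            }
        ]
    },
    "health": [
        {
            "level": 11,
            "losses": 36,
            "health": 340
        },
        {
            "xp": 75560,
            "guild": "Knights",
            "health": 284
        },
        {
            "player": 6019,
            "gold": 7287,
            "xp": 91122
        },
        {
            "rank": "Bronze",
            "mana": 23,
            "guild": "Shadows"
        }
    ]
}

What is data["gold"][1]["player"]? 5435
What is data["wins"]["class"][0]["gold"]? 55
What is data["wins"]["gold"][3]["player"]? 6238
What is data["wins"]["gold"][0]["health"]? 273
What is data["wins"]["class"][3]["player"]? 8662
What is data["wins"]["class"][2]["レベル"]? 35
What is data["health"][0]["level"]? 11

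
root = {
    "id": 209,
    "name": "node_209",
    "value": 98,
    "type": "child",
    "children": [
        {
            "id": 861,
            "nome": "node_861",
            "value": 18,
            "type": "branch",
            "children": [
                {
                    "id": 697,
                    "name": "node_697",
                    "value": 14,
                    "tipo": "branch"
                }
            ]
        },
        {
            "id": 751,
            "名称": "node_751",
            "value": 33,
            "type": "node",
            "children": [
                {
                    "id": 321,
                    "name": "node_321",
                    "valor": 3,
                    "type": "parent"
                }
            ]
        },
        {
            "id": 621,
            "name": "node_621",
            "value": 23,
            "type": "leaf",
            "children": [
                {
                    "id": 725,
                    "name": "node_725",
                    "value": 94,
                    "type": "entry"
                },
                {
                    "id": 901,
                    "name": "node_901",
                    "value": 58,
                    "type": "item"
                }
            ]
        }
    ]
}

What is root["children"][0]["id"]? 861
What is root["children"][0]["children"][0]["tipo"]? "branch"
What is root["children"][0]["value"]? 18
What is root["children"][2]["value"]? 23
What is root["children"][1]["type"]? "node"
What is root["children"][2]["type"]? "leaf"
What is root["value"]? 98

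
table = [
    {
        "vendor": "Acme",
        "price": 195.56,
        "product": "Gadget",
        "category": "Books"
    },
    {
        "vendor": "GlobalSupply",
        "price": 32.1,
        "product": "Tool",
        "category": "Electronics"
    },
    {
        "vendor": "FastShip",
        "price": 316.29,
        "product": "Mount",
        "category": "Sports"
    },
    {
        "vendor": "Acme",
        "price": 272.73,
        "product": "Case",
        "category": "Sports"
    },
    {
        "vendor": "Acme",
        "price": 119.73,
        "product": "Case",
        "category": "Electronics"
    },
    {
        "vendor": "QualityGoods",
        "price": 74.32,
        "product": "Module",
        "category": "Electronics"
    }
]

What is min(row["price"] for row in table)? 32.1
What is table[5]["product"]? "Module"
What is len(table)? 6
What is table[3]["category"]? "Sports"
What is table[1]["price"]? 32.1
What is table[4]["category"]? "Electronics"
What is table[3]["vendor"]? "Acme"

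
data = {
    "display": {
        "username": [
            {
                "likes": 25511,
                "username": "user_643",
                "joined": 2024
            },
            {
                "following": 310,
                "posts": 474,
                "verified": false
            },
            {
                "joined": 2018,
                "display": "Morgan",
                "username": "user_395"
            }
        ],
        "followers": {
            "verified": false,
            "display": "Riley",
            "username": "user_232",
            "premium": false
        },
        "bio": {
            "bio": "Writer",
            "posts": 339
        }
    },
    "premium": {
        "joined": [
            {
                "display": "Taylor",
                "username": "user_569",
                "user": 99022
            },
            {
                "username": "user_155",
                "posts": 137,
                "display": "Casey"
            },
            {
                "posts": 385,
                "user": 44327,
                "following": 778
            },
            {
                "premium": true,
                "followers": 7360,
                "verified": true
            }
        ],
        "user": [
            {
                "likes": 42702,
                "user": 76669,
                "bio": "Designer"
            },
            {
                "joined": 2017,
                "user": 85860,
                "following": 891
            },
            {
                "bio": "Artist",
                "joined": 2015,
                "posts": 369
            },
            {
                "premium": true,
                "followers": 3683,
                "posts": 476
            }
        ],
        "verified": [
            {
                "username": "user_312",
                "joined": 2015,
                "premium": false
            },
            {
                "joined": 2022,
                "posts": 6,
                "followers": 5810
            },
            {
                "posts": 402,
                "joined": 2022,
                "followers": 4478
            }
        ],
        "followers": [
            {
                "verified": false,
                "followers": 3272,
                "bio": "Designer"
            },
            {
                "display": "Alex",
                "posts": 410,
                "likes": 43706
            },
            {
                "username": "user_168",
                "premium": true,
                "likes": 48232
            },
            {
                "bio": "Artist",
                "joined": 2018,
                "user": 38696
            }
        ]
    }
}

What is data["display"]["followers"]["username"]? "user_232"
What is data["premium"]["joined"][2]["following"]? 778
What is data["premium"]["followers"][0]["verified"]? False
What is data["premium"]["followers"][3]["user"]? 38696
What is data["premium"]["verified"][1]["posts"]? 6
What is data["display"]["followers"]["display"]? "Riley"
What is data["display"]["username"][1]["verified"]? False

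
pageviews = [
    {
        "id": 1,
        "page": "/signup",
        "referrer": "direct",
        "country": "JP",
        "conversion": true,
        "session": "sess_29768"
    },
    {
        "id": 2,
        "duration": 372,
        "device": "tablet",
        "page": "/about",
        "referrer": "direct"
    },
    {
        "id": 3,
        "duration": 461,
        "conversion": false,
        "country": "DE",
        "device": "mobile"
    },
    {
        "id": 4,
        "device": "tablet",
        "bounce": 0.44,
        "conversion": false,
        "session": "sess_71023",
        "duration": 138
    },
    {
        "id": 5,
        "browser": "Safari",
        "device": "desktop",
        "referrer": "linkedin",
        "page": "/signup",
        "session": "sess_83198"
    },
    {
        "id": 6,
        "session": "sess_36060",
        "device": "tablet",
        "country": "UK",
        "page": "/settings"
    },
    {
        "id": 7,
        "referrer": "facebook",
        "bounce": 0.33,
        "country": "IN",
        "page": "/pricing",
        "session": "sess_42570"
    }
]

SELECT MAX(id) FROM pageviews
7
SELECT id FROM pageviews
[1, 2, 3, 4, 5, 6, 7]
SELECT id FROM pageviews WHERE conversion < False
[]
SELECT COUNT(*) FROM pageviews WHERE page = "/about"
1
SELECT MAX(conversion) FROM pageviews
True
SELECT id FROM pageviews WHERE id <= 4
[1, 2, 3, 4]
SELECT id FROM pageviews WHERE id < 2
[1]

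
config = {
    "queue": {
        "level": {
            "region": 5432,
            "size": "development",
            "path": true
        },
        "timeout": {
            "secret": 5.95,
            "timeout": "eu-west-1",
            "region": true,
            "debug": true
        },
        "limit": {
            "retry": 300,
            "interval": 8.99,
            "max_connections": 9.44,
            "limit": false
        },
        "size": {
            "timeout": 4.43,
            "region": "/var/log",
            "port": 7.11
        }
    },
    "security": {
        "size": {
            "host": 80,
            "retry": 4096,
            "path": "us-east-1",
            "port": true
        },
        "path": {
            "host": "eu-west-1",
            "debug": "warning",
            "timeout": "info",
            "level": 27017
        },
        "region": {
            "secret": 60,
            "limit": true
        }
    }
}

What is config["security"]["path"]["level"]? 27017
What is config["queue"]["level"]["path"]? True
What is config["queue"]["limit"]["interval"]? 8.99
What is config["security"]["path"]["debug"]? "warning"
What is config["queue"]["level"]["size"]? "development"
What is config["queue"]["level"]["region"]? 5432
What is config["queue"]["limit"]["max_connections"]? 9.44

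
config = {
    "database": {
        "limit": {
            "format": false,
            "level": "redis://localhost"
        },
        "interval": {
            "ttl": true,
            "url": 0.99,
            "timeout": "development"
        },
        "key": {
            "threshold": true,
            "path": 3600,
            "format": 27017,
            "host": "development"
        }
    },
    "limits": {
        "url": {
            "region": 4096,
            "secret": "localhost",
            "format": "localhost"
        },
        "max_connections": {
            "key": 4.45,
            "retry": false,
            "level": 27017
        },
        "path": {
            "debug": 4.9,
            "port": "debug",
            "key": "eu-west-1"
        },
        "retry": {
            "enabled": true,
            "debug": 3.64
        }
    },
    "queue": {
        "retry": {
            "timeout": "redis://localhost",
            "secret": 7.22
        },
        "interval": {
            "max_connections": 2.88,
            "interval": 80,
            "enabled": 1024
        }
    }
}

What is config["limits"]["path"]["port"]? "debug"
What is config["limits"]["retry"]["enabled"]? True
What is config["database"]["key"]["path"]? 3600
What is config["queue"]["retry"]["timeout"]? "redis://localhost"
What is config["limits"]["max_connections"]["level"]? 27017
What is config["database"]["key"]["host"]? "development"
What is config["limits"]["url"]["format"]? "localhost"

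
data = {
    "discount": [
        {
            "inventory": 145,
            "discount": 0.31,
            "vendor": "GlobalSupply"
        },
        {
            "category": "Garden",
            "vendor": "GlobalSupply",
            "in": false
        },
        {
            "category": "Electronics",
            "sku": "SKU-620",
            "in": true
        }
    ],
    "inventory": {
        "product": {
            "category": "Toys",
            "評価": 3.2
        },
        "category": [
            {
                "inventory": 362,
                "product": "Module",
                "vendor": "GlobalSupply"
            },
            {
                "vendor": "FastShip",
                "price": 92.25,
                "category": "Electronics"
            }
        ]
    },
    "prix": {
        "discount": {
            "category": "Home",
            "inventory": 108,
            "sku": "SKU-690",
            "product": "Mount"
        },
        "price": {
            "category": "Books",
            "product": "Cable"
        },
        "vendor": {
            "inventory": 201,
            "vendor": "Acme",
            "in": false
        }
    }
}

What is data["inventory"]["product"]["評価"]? 3.2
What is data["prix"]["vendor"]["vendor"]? "Acme"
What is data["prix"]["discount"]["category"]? "Home"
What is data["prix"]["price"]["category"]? "Books"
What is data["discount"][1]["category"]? "Garden"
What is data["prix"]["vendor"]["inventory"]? 201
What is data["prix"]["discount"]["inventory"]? 108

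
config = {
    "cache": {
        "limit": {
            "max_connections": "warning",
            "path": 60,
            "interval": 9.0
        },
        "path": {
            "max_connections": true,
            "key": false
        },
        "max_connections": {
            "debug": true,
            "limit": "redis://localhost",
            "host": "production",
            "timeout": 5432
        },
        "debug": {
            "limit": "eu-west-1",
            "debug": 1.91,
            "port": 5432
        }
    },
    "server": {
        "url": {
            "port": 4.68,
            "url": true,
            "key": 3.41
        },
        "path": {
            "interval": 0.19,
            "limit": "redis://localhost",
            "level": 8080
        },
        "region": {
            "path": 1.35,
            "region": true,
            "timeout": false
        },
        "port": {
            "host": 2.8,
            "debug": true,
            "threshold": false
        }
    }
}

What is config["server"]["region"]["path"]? 1.35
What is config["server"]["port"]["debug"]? True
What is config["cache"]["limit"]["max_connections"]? "warning"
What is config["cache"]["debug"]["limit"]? "eu-west-1"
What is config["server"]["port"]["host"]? 2.8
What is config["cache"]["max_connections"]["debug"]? True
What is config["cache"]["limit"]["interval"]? 9.0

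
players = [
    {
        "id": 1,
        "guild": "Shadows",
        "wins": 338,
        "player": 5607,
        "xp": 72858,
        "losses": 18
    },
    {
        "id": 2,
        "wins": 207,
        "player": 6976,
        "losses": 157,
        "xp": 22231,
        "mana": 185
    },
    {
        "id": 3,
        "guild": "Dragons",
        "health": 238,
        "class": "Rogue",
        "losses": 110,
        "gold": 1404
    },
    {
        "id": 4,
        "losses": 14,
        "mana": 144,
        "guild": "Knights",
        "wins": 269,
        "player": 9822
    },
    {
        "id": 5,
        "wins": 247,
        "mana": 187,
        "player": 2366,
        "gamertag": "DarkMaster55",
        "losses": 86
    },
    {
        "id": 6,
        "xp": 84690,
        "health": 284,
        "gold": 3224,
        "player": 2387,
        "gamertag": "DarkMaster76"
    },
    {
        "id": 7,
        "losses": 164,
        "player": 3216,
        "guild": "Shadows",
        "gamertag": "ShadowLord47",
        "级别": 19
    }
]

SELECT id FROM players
[1, 2, 3, 4, 5, 6, 7]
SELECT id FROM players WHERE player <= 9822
[1, 2, 4, 5, 6, 7]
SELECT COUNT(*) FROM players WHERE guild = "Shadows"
2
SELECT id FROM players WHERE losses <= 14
[4]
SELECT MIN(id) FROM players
1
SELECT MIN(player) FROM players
2366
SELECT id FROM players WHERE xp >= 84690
[6]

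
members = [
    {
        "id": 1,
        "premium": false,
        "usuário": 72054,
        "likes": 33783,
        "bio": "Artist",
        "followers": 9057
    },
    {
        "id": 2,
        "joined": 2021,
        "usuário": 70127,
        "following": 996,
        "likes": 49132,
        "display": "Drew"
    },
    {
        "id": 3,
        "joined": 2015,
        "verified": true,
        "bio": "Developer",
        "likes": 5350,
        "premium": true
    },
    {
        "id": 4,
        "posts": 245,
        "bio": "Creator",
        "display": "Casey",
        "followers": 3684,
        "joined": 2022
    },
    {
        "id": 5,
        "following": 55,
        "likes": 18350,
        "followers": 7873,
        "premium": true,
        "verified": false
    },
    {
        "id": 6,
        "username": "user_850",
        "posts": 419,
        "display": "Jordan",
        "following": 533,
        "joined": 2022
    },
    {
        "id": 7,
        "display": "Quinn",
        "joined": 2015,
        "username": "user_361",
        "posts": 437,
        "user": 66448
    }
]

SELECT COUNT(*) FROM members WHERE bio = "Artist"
1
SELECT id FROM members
[1, 2, 3, 4, 5, 6, 7]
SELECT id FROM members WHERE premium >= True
[3, 5]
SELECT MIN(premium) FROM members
False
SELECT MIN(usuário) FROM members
70127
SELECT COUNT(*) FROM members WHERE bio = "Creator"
1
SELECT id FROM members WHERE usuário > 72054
[]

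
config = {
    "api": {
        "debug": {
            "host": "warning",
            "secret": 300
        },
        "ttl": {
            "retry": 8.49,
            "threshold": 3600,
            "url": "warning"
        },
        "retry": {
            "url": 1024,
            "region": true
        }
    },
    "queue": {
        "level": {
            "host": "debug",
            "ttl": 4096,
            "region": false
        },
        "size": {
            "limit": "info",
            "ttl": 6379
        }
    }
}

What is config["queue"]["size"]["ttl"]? 6379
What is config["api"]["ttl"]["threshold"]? 3600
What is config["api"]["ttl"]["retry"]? 8.49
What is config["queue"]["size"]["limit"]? "info"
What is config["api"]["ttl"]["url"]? "warning"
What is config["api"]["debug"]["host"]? "warning"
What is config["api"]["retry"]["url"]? 1024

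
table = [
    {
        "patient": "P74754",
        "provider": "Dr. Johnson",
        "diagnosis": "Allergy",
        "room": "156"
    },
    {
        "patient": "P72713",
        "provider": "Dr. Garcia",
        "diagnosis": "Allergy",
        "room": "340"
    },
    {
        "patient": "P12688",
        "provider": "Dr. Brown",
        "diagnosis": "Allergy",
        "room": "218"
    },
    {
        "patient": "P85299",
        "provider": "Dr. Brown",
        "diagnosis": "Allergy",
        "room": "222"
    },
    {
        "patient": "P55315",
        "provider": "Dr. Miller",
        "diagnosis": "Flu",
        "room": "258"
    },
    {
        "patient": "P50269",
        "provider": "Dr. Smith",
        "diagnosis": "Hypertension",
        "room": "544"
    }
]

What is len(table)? 6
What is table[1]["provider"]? "Dr. Garcia"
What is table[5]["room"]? "544"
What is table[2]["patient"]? "P12688"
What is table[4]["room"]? "258"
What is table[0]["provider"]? "Dr. Johnson"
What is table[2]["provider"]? "Dr. Brown"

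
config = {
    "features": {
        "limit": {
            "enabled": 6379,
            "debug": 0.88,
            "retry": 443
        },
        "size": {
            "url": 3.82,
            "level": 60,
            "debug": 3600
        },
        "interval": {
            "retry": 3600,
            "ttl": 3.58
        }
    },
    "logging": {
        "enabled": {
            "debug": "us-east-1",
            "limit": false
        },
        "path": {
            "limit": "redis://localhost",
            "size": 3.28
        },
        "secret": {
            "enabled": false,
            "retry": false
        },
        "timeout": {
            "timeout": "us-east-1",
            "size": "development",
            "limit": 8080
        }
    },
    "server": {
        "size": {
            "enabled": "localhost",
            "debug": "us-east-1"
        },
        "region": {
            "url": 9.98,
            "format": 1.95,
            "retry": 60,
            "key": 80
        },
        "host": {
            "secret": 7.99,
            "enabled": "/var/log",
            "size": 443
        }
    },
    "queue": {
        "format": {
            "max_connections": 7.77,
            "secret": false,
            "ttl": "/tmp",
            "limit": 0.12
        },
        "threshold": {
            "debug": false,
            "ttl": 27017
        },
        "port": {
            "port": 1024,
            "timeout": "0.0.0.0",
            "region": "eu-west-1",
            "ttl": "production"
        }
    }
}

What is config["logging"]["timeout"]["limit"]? 8080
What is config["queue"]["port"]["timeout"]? "0.0.0.0"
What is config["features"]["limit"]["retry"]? 443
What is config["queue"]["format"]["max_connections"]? 7.77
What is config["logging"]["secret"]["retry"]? False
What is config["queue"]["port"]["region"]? "eu-west-1"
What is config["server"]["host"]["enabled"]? "/var/log"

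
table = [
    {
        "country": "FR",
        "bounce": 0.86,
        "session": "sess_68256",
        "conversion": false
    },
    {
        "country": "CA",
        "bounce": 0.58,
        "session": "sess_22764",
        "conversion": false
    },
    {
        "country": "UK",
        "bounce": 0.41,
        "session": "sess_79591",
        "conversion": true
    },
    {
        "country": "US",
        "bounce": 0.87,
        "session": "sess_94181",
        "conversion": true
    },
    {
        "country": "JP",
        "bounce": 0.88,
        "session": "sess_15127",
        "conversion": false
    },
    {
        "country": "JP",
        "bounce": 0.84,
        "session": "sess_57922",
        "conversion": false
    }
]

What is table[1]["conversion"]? False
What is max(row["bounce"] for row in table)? 0.88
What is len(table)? 6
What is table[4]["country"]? "JP"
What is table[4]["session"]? "sess_15127"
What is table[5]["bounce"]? 0.84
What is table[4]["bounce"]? 0.88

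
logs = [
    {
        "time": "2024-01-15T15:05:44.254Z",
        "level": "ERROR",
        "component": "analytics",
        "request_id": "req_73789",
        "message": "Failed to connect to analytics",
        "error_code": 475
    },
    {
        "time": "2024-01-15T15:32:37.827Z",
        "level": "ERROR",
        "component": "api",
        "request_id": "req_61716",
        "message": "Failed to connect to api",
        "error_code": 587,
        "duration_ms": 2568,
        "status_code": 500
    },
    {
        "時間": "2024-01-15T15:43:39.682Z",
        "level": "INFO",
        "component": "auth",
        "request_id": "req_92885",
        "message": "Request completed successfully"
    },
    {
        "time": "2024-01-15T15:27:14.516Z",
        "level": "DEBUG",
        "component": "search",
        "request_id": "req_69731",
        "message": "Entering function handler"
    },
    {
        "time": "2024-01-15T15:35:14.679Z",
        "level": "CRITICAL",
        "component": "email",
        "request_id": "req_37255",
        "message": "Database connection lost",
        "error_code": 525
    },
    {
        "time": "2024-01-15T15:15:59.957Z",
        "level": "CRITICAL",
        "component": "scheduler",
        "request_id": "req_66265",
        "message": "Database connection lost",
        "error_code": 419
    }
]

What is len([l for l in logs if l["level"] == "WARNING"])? 0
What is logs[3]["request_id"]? "req_69731"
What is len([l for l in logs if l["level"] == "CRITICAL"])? 2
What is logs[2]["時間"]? "2024-01-15T15:43:39.682Z"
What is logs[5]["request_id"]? "req_66265"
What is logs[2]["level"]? "INFO"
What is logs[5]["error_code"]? 419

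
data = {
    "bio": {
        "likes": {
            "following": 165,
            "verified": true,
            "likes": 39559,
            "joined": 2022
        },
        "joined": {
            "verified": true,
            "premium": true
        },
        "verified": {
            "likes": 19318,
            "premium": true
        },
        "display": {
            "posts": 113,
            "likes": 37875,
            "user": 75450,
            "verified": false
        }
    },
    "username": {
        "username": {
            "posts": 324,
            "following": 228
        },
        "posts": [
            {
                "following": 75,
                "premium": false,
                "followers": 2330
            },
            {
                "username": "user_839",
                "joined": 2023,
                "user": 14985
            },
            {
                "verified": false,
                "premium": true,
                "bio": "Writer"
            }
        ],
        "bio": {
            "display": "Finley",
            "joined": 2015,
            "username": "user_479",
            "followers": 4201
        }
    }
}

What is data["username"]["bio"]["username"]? "user_479"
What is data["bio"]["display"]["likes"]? 37875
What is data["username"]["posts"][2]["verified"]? False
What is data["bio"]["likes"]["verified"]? True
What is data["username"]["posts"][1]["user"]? 14985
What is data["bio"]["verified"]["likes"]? 19318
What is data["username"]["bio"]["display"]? "Finley"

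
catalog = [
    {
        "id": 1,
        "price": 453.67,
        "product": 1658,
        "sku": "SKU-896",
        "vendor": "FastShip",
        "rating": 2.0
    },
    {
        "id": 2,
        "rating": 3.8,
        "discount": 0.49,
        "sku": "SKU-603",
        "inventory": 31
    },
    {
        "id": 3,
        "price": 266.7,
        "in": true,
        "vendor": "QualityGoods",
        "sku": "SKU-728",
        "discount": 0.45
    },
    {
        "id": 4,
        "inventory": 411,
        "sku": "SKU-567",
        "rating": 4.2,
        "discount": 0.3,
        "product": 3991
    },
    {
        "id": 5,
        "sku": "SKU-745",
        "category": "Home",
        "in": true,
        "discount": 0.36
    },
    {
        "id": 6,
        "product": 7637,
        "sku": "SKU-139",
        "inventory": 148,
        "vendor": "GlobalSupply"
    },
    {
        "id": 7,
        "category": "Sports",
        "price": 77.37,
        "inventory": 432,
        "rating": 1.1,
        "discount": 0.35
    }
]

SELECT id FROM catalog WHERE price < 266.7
[7]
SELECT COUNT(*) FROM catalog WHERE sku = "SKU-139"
1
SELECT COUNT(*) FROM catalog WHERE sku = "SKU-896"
1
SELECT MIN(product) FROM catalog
1658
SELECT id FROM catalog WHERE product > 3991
[6]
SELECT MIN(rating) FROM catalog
1.1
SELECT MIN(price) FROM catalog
77.37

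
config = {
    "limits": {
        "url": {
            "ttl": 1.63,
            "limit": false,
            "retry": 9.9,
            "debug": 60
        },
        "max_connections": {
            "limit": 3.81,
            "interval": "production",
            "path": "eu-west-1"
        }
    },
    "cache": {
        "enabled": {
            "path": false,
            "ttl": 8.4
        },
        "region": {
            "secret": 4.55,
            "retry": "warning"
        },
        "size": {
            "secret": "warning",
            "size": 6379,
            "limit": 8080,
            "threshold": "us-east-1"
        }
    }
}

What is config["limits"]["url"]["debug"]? 60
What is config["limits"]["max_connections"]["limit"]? 3.81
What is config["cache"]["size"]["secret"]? "warning"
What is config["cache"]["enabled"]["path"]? False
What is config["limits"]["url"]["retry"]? 9.9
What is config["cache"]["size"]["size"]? 6379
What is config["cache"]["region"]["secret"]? 4.55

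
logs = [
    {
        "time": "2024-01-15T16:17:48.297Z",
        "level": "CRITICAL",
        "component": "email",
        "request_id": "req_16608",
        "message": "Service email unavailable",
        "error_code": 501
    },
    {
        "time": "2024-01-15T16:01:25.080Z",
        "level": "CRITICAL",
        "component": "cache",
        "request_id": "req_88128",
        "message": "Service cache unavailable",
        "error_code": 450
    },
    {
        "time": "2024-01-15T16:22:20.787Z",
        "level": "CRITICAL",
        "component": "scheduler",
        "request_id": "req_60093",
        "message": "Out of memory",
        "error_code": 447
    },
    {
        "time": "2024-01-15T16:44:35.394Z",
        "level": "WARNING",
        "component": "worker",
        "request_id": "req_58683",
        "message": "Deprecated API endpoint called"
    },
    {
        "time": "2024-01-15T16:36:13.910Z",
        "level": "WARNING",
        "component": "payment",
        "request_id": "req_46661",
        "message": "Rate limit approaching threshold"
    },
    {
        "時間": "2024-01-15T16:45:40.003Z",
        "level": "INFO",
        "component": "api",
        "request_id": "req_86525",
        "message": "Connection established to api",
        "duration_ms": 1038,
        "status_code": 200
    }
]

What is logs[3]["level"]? "WARNING"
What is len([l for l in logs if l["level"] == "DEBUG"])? 0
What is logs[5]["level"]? "INFO"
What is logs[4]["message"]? "Rate limit approaching threshold"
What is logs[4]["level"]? "WARNING"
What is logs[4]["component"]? "payment"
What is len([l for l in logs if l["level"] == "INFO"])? 1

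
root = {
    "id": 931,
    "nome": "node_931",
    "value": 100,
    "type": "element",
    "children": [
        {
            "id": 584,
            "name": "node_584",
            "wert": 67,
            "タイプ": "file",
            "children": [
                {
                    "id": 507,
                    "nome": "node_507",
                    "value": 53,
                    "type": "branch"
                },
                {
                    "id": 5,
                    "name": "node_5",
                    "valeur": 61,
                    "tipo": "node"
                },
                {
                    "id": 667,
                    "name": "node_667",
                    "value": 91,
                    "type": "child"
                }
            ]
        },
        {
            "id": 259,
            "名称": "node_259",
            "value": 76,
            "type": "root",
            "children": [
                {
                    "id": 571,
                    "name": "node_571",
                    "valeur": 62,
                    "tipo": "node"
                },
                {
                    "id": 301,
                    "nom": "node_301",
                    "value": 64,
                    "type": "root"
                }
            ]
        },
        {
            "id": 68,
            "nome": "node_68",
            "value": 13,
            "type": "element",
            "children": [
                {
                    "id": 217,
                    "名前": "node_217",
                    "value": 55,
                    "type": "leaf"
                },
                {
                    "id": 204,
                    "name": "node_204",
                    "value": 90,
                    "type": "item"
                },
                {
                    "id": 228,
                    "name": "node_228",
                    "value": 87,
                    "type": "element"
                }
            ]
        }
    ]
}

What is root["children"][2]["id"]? 68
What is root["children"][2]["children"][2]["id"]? 228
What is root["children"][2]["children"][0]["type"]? "leaf"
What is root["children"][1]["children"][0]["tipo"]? "node"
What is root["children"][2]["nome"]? "node_68"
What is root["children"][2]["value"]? 13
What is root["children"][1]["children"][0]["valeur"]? 62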